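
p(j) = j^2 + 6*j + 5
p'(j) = 2*j + 6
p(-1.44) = -1.57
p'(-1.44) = 3.12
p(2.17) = 22.73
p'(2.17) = 10.34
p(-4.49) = -1.78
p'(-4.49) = -2.98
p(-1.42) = -1.50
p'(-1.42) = 3.16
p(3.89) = 43.47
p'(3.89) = 13.78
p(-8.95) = 31.40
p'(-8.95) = -11.90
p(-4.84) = -0.61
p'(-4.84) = -3.68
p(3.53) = 38.64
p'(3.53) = 13.06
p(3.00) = 32.00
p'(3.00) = 12.00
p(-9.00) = 32.00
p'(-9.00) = -12.00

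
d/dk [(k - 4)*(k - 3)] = 2*k - 7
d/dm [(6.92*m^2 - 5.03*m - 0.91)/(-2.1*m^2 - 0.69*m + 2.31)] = (-15.3378*m^2 + 28.1484*m - 12.2472)/(4.41*m^4 + 2.898*m^3 - 9.2259*m^2 - 3.1878*m + 5.3361)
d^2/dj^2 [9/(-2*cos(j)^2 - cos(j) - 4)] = 9*(16*sin(j)^4 + 23*sin(j)^2 - 23*cos(j)/2 + 3*cos(3*j)/2 - 25)/(-2*sin(j)^2 + cos(j) + 6)^3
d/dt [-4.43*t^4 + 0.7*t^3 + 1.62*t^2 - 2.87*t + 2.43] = -17.72*t^3 + 2.1*t^2 + 3.24*t - 2.87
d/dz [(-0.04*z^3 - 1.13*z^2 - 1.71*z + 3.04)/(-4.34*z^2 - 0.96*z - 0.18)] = (0.1736*z^4 + 0.0768000000000004*z^3 - 6.315*z^2 + 26.794*z + 3.2262)/(18.8356*z^4 + 8.3328*z^3 + 2.484*z^2 + 0.3456*z + 0.0324)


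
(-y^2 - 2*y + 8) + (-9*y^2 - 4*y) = -10*y^2 - 6*y + 8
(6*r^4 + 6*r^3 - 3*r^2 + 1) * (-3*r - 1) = -18*r^5 - 24*r^4 + 3*r^3 + 3*r^2 - 3*r - 1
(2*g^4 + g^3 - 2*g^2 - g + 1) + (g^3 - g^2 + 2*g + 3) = 2*g^4 + 2*g^3 - 3*g^2 + g + 4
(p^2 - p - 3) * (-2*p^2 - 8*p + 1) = -2*p^4 - 6*p^3 + 15*p^2 + 23*p - 3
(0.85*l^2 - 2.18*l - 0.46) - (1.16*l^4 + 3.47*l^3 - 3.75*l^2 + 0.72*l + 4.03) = -1.16*l^4 - 3.47*l^3 + 4.6*l^2 - 2.9*l - 4.49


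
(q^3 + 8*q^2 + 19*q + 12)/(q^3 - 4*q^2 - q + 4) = (q^2 + 7*q + 12)/(q^2 - 5*q + 4)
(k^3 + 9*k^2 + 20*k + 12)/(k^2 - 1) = (k^2 + 8*k + 12)/(k - 1)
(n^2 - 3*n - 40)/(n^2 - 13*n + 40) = (n + 5)/(n - 5)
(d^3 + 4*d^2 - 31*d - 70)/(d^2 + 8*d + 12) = (d^2 + 2*d - 35)/(d + 6)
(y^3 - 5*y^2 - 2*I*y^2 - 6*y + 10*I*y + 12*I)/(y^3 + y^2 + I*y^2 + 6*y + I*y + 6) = (y - 6)/(y + 3*I)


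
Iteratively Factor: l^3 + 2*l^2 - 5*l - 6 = (l + 3)*(l^2 - l - 2) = (l + 1)*(l + 3)*(l - 2)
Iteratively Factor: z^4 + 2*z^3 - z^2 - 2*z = (z - 1)*(z^3 + 3*z^2 + 2*z) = z*(z - 1)*(z^2 + 3*z + 2) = z*(z - 1)*(z + 2)*(z + 1)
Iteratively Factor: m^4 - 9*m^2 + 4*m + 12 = (m + 3)*(m^3 - 3*m^2 + 4) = (m - 2)*(m + 3)*(m^2 - m - 2) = (m - 2)^2*(m + 3)*(m + 1)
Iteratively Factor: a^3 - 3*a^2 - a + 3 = (a - 3)*(a^2 - 1) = (a - 3)*(a + 1)*(a - 1)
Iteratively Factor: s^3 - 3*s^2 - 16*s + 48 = (s - 3)*(s^2 - 16) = (s - 4)*(s - 3)*(s + 4)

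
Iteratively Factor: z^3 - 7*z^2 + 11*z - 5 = (z - 5)*(z^2 - 2*z + 1) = (z - 5)*(z - 1)*(z - 1)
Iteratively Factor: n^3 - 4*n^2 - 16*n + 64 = (n - 4)*(n^2 - 16) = (n - 4)^2*(n + 4)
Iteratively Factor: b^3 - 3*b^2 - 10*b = (b - 5)*(b^2 + 2*b) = (b - 5)*(b + 2)*(b)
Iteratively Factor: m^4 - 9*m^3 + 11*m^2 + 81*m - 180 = (m - 5)*(m^3 - 4*m^2 - 9*m + 36) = (m - 5)*(m - 3)*(m^2 - m - 12) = (m - 5)*(m - 4)*(m - 3)*(m + 3)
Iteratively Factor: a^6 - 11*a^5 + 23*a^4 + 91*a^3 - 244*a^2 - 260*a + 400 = (a - 4)*(a^5 - 7*a^4 - 5*a^3 + 71*a^2 + 40*a - 100) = (a - 5)*(a - 4)*(a^4 - 2*a^3 - 15*a^2 - 4*a + 20) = (a - 5)*(a - 4)*(a - 1)*(a^3 - a^2 - 16*a - 20) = (a - 5)*(a - 4)*(a - 1)*(a + 2)*(a^2 - 3*a - 10) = (a - 5)*(a - 4)*(a - 1)*(a + 2)^2*(a - 5)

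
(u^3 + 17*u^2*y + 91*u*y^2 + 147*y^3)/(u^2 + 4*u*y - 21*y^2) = (-u^2 - 10*u*y - 21*y^2)/(-u + 3*y)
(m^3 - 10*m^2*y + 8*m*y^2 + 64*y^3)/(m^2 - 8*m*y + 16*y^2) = (-m^2 + 6*m*y + 16*y^2)/(-m + 4*y)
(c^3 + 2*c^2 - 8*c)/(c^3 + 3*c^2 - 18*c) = (c^2 + 2*c - 8)/(c^2 + 3*c - 18)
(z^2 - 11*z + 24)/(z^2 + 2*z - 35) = (z^2 - 11*z + 24)/(z^2 + 2*z - 35)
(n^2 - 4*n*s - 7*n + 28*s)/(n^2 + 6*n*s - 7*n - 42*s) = (n - 4*s)/(n + 6*s)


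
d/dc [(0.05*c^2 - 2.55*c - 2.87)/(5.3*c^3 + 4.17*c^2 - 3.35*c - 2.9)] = (-0.265*c^4 + 27.03*c^3 + 56.099*c^2 + 23.6458*c - 2.2195)/(28.09*c^6 + 44.202*c^5 - 18.1211*c^4 - 58.679*c^3 - 12.9635*c^2 + 19.43*c + 8.41)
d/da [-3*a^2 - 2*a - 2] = -6*a - 2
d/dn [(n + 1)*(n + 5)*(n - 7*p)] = 3*n^2 - 14*n*p + 12*n - 42*p + 5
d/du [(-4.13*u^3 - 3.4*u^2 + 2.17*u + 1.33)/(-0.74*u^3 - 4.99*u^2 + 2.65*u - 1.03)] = (1.77635683940025e-15*u^5 + 18.0927*u^4 - 18.6774*u^3 + 17.5326*u^2 + 20.2774*u - 5.7596)/(0.5476*u^6 + 7.3852*u^5 + 20.9781*u^4 - 24.9226*u^3 + 17.3019*u^2 - 5.459*u + 1.0609)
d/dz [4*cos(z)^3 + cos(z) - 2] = (12*sin(z)^2 - 13)*sin(z)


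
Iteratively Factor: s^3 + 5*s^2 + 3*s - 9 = (s + 3)*(s^2 + 2*s - 3) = (s + 3)^2*(s - 1)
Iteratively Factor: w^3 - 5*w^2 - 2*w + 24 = (w - 3)*(w^2 - 2*w - 8) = (w - 4)*(w - 3)*(w + 2)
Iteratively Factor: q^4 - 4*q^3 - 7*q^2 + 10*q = (q - 1)*(q^3 - 3*q^2 - 10*q) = (q - 5)*(q - 1)*(q^2 + 2*q) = (q - 5)*(q - 1)*(q + 2)*(q)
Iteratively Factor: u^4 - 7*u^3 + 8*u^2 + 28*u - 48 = (u - 2)*(u^3 - 5*u^2 - 2*u + 24) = (u - 3)*(u - 2)*(u^2 - 2*u - 8) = (u - 4)*(u - 3)*(u - 2)*(u + 2)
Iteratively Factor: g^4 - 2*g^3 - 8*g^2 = (g + 2)*(g^3 - 4*g^2) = (g - 4)*(g + 2)*(g^2) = g*(g - 4)*(g + 2)*(g)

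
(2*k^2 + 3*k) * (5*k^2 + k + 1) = 10*k^4 + 17*k^3 + 5*k^2 + 3*k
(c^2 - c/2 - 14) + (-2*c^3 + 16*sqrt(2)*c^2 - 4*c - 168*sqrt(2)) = -2*c^3 + c^2 + 16*sqrt(2)*c^2 - 9*c/2 - 168*sqrt(2) - 14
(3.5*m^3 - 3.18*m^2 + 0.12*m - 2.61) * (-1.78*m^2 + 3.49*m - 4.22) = -6.23*m^5 + 17.8754*m^4 - 26.0818*m^3 + 18.4842*m^2 - 9.6153*m + 11.0142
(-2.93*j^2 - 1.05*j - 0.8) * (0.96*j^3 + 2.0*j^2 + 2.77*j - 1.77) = -2.8128*j^5 - 6.868*j^4 - 10.9841*j^3 + 0.677600000000001*j^2 - 0.3575*j + 1.416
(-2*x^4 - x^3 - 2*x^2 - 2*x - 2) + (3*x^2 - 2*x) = -2*x^4 - x^3 + x^2 - 4*x - 2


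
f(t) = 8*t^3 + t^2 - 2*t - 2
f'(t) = 24*t^2 + 2*t - 2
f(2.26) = 90.93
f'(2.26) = 125.10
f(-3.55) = -340.21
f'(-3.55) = 293.36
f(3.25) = 276.69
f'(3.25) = 258.00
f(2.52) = 127.33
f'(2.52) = 155.45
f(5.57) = 1400.35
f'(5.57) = 753.74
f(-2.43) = -106.03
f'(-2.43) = 134.86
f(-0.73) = -3.12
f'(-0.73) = 9.33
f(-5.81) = -1525.61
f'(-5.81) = 796.53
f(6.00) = 1750.00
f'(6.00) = 874.00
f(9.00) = 5893.00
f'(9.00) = 1960.00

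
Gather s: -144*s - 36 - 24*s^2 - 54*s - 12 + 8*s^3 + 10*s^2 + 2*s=8*s^3 - 14*s^2 - 196*s - 48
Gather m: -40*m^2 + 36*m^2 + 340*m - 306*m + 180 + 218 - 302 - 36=-4*m^2 + 34*m + 60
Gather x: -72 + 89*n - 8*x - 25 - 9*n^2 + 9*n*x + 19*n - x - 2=-9*n^2 + 108*n + x*(9*n - 9) - 99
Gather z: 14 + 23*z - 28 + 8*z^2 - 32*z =8*z^2 - 9*z - 14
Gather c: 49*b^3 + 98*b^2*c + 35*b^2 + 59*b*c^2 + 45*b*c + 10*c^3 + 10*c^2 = 49*b^3 + 35*b^2 + 10*c^3 + c^2*(59*b + 10) + c*(98*b^2 + 45*b)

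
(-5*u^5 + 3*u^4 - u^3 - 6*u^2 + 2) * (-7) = 35*u^5 - 21*u^4 + 7*u^3 + 42*u^2 - 14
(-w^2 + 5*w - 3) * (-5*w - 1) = 5*w^3 - 24*w^2 + 10*w + 3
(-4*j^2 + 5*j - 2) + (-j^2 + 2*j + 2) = -5*j^2 + 7*j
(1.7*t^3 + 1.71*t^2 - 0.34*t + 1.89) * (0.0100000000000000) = 0.017*t^3 + 0.0171*t^2 - 0.0034*t + 0.0189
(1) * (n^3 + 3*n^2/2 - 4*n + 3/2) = n^3 + 3*n^2/2 - 4*n + 3/2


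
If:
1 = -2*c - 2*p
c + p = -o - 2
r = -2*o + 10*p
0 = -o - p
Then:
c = -2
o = -3/2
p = 3/2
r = 18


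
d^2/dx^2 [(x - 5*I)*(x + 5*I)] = 2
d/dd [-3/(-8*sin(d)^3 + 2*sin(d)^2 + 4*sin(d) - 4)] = 3*(-6*sin(d)^2 + sin(d) + 1)*cos(d)/(sin(d)^2 - sin(d) + sin(3*d) - 2)^2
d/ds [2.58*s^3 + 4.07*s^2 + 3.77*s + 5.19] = 7.74*s^2 + 8.14*s + 3.77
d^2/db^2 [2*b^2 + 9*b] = 4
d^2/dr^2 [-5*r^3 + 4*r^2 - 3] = 8 - 30*r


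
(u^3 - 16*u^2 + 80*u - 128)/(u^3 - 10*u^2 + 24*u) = (u^2 - 12*u + 32)/(u*(u - 6))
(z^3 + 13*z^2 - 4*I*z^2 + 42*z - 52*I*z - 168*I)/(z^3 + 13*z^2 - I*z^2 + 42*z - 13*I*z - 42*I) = (z - 4*I)/(z - I)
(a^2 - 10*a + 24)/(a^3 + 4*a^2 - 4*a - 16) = (a^2 - 10*a + 24)/(a^3 + 4*a^2 - 4*a - 16)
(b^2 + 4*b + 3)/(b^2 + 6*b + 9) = (b + 1)/(b + 3)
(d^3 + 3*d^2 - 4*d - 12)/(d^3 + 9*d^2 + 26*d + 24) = (d - 2)/(d + 4)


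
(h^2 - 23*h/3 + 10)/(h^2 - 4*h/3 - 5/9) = 3*(h - 6)/(3*h + 1)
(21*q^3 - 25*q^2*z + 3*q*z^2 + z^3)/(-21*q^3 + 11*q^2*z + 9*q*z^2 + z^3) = (-3*q + z)/(3*q + z)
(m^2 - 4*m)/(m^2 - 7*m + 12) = m/(m - 3)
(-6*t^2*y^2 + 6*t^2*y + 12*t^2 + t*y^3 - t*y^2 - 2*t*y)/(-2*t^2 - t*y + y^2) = t*(6*t*y^2 - 6*t*y - 12*t - y^3 + y^2 + 2*y)/(2*t^2 + t*y - y^2)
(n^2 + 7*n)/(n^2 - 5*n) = (n + 7)/(n - 5)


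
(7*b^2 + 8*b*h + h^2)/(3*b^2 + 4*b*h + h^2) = (7*b + h)/(3*b + h)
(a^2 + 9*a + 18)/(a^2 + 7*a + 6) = (a + 3)/(a + 1)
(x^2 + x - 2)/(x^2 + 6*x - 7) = (x + 2)/(x + 7)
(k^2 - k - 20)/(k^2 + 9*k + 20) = (k - 5)/(k + 5)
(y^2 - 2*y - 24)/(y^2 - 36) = (y + 4)/(y + 6)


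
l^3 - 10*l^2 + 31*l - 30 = (l - 5)*(l - 3)*(l - 2)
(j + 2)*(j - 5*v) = j^2 - 5*j*v + 2*j - 10*v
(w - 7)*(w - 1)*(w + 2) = w^3 - 6*w^2 - 9*w + 14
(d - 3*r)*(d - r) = d^2 - 4*d*r + 3*r^2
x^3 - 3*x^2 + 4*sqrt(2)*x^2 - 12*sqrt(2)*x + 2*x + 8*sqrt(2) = (x - 2)*(x - 1)*(x + 4*sqrt(2))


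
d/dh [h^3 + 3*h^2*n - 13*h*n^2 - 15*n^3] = 3*h^2 + 6*h*n - 13*n^2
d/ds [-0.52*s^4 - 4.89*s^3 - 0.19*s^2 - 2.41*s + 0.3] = -2.08*s^3 - 14.67*s^2 - 0.38*s - 2.41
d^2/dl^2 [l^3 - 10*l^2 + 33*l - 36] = 6*l - 20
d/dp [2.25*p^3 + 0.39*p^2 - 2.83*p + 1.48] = 6.75*p^2 + 0.78*p - 2.83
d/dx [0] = 0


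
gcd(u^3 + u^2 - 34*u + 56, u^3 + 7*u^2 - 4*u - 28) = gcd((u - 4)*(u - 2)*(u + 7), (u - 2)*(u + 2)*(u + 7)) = u^2 + 5*u - 14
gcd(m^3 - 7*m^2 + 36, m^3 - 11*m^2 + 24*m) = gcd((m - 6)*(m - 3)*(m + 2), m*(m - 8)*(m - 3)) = m - 3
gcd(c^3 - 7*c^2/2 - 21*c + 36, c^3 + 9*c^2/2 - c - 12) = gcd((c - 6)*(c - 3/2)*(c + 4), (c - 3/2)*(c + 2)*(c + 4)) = c^2 + 5*c/2 - 6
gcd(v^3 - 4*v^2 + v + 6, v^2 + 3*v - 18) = v - 3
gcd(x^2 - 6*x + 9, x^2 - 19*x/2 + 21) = 1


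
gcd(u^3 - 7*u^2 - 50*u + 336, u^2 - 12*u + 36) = u - 6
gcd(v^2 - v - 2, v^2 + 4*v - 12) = v - 2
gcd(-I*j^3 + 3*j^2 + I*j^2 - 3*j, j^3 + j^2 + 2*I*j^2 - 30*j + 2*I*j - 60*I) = 1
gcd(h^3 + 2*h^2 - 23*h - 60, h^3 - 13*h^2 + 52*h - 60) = h - 5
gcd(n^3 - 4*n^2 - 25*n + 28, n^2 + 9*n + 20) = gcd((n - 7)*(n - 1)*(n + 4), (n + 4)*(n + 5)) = n + 4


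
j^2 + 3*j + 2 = (j + 1)*(j + 2)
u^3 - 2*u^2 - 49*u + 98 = (u - 7)*(u - 2)*(u + 7)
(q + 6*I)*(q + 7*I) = q^2 + 13*I*q - 42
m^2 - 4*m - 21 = (m - 7)*(m + 3)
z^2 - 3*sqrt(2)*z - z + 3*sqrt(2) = (z - 1)*(z - 3*sqrt(2))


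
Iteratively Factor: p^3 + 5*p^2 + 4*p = (p + 4)*(p^2 + p) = (p + 1)*(p + 4)*(p)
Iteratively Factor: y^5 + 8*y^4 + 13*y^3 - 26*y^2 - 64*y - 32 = (y + 1)*(y^4 + 7*y^3 + 6*y^2 - 32*y - 32) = (y + 1)*(y + 4)*(y^3 + 3*y^2 - 6*y - 8) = (y + 1)^2*(y + 4)*(y^2 + 2*y - 8) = (y - 2)*(y + 1)^2*(y + 4)*(y + 4)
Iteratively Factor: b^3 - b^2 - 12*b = (b + 3)*(b^2 - 4*b) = (b - 4)*(b + 3)*(b)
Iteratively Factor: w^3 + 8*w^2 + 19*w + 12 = (w + 1)*(w^2 + 7*w + 12) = (w + 1)*(w + 3)*(w + 4)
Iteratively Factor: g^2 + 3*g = (g + 3)*(g)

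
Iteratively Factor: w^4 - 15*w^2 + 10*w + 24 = (w + 4)*(w^3 - 4*w^2 + w + 6) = (w + 1)*(w + 4)*(w^2 - 5*w + 6) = (w - 2)*(w + 1)*(w + 4)*(w - 3)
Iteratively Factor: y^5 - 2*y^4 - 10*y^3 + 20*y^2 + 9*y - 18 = (y - 2)*(y^4 - 10*y^2 + 9) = (y - 2)*(y - 1)*(y^3 + y^2 - 9*y - 9) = (y - 2)*(y - 1)*(y + 3)*(y^2 - 2*y - 3) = (y - 2)*(y - 1)*(y + 1)*(y + 3)*(y - 3)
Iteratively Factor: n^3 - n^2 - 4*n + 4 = (n + 2)*(n^2 - 3*n + 2) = (n - 1)*(n + 2)*(n - 2)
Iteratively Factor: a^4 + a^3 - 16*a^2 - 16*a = (a - 4)*(a^3 + 5*a^2 + 4*a) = (a - 4)*(a + 1)*(a^2 + 4*a) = a*(a - 4)*(a + 1)*(a + 4)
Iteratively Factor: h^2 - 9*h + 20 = (h - 4)*(h - 5)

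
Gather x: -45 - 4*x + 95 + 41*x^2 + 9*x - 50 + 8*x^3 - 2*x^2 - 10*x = 8*x^3 + 39*x^2 - 5*x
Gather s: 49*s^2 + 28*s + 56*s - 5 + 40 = 49*s^2 + 84*s + 35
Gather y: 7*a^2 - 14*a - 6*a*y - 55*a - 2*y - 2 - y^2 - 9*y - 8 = 7*a^2 - 69*a - y^2 + y*(-6*a - 11) - 10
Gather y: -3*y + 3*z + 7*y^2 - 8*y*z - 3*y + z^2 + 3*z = 7*y^2 + y*(-8*z - 6) + z^2 + 6*z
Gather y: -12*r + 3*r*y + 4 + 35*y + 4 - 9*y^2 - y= -12*r - 9*y^2 + y*(3*r + 34) + 8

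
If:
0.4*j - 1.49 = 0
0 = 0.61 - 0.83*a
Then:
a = 0.73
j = 3.72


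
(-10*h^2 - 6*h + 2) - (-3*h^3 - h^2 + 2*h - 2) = 3*h^3 - 9*h^2 - 8*h + 4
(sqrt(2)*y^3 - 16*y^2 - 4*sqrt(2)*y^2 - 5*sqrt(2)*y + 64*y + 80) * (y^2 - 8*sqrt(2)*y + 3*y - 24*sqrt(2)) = sqrt(2)*y^5 - 32*y^4 - sqrt(2)*y^4 + 32*y^3 + 111*sqrt(2)*y^3 - 143*sqrt(2)*y^2 + 544*y^2 - 2176*sqrt(2)*y + 480*y - 1920*sqrt(2)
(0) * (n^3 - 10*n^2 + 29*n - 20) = 0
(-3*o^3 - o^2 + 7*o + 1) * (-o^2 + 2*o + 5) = 3*o^5 - 5*o^4 - 24*o^3 + 8*o^2 + 37*o + 5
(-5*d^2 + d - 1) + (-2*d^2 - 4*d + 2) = -7*d^2 - 3*d + 1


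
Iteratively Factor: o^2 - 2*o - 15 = (o - 5)*(o + 3)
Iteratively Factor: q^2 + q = (q + 1)*(q)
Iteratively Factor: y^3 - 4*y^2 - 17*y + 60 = (y - 5)*(y^2 + y - 12) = (y - 5)*(y + 4)*(y - 3)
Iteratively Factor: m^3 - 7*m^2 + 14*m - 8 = (m - 2)*(m^2 - 5*m + 4) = (m - 2)*(m - 1)*(m - 4)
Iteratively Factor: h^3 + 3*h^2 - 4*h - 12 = (h + 3)*(h^2 - 4) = (h - 2)*(h + 3)*(h + 2)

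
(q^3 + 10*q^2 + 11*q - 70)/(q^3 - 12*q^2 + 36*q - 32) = (q^2 + 12*q + 35)/(q^2 - 10*q + 16)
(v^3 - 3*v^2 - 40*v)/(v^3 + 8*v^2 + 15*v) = (v - 8)/(v + 3)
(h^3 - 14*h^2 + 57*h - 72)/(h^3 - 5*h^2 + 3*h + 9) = (h - 8)/(h + 1)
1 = 1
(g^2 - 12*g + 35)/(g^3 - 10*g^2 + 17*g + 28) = (g - 5)/(g^2 - 3*g - 4)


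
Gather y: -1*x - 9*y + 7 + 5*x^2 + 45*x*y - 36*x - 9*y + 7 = 5*x^2 - 37*x + y*(45*x - 18) + 14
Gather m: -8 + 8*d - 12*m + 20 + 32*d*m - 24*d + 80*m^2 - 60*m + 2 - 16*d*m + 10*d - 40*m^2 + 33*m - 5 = -6*d + 40*m^2 + m*(16*d - 39) + 9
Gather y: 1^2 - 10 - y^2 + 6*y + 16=-y^2 + 6*y + 7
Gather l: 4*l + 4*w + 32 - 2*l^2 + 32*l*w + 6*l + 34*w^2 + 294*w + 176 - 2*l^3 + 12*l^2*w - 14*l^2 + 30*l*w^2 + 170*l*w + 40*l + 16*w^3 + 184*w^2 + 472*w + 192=-2*l^3 + l^2*(12*w - 16) + l*(30*w^2 + 202*w + 50) + 16*w^3 + 218*w^2 + 770*w + 400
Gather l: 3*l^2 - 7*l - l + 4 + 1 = 3*l^2 - 8*l + 5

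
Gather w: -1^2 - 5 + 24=18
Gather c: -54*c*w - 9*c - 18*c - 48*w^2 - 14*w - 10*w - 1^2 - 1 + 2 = c*(-54*w - 27) - 48*w^2 - 24*w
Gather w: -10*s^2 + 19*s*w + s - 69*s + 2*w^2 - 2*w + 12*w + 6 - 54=-10*s^2 - 68*s + 2*w^2 + w*(19*s + 10) - 48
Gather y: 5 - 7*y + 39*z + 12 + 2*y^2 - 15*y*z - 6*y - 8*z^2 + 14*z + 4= 2*y^2 + y*(-15*z - 13) - 8*z^2 + 53*z + 21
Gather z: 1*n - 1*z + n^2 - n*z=n^2 + n + z*(-n - 1)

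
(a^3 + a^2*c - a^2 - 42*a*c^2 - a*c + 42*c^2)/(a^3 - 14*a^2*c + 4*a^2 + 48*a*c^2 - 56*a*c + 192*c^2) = (a^2 + 7*a*c - a - 7*c)/(a^2 - 8*a*c + 4*a - 32*c)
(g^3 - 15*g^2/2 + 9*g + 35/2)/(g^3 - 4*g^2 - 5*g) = (g - 7/2)/g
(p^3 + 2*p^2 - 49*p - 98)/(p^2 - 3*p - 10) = (p^2 - 49)/(p - 5)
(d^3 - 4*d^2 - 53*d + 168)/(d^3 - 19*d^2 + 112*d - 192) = (d + 7)/(d - 8)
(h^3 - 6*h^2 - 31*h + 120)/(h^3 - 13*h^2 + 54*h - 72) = (h^2 - 3*h - 40)/(h^2 - 10*h + 24)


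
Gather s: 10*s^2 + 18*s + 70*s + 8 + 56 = 10*s^2 + 88*s + 64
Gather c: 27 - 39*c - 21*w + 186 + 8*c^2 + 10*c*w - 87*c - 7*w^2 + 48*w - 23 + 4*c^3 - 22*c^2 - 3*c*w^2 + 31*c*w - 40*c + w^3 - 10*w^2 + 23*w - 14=4*c^3 - 14*c^2 + c*(-3*w^2 + 41*w - 166) + w^3 - 17*w^2 + 50*w + 176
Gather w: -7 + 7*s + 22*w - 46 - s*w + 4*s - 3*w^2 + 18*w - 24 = 11*s - 3*w^2 + w*(40 - s) - 77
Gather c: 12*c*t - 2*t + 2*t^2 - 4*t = 12*c*t + 2*t^2 - 6*t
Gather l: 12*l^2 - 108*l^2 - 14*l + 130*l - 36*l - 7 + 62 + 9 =-96*l^2 + 80*l + 64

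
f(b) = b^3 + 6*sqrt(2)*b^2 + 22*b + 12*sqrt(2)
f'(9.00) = 417.74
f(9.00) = 1631.28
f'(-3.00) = -1.91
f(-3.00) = 0.34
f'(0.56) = 32.44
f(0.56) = 32.13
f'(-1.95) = 0.31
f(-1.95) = -1.08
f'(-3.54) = -0.48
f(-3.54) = 1.06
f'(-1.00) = 8.03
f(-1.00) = 2.46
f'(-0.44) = 15.11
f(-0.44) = 8.85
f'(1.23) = 47.41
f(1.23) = 58.73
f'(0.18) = 25.15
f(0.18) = 21.21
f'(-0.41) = 15.55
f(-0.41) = 9.31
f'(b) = 3*b^2 + 12*sqrt(2)*b + 22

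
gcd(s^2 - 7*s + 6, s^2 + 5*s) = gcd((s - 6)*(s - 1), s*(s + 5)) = 1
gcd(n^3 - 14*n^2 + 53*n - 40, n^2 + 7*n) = 1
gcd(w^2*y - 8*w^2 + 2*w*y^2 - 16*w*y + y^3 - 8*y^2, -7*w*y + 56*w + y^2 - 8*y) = y - 8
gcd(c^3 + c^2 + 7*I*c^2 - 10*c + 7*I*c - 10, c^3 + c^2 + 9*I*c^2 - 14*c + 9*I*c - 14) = c^2 + c*(1 + 2*I) + 2*I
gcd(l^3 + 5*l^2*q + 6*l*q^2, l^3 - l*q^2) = l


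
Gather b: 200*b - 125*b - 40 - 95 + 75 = 75*b - 60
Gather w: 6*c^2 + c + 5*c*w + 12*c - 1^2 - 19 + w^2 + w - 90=6*c^2 + 13*c + w^2 + w*(5*c + 1) - 110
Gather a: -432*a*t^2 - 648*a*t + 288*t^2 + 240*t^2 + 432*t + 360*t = a*(-432*t^2 - 648*t) + 528*t^2 + 792*t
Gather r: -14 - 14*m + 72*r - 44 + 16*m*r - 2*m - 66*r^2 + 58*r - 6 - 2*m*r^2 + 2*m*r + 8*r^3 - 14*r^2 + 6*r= -16*m + 8*r^3 + r^2*(-2*m - 80) + r*(18*m + 136) - 64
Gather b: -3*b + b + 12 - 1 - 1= 10 - 2*b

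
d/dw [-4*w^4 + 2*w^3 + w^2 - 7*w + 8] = -16*w^3 + 6*w^2 + 2*w - 7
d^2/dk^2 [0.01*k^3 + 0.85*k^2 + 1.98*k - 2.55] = 0.06*k + 1.7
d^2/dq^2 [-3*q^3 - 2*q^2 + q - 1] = -18*q - 4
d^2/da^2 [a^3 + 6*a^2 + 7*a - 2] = 6*a + 12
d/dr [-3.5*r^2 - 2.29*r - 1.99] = -7.0*r - 2.29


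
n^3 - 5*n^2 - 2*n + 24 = (n - 4)*(n - 3)*(n + 2)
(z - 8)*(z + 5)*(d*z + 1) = d*z^3 - 3*d*z^2 - 40*d*z + z^2 - 3*z - 40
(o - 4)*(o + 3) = o^2 - o - 12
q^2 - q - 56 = (q - 8)*(q + 7)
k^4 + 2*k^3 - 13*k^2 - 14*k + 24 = (k - 3)*(k - 1)*(k + 2)*(k + 4)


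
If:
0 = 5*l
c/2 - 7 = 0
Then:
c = 14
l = 0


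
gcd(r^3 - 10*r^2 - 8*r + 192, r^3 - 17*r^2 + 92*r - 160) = r - 8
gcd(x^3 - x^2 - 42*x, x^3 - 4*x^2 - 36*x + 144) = x + 6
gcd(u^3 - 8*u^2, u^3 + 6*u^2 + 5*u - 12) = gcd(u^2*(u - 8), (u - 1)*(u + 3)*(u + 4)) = 1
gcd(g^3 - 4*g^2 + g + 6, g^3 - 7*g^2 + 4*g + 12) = g^2 - g - 2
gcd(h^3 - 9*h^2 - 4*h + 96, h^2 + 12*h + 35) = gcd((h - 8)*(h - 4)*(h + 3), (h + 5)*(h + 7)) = 1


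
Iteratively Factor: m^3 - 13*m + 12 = (m - 1)*(m^2 + m - 12) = (m - 3)*(m - 1)*(m + 4)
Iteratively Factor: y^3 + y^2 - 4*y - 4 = (y + 2)*(y^2 - y - 2) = (y + 1)*(y + 2)*(y - 2)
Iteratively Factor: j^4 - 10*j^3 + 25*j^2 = (j - 5)*(j^3 - 5*j^2) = (j - 5)^2*(j^2) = j*(j - 5)^2*(j)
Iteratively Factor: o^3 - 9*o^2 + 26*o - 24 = (o - 3)*(o^2 - 6*o + 8) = (o - 3)*(o - 2)*(o - 4)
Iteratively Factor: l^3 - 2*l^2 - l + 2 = (l - 1)*(l^2 - l - 2) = (l - 1)*(l + 1)*(l - 2)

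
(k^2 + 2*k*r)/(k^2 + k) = (k + 2*r)/(k + 1)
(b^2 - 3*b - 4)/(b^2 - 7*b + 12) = (b + 1)/(b - 3)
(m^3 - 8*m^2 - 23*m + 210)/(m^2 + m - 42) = (m^2 - 2*m - 35)/(m + 7)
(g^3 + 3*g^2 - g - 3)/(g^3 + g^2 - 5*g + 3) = (g + 1)/(g - 1)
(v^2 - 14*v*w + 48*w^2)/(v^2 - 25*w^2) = (v^2 - 14*v*w + 48*w^2)/(v^2 - 25*w^2)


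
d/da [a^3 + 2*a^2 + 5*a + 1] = 3*a^2 + 4*a + 5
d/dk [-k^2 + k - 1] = 1 - 2*k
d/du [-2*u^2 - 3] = -4*u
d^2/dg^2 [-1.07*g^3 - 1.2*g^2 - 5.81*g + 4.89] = -6.42*g - 2.4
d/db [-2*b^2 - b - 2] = -4*b - 1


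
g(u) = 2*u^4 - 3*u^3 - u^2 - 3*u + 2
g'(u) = 8*u^3 - 9*u^2 - 2*u - 3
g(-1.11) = 11.24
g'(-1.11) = -22.81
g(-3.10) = 275.77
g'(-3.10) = -321.62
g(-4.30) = 918.69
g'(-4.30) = -796.87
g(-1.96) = 56.14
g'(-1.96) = -93.89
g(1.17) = -3.94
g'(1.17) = -4.85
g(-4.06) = 741.88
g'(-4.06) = -678.62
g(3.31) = 112.39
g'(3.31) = 181.89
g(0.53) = -0.16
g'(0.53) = -5.40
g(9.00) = 10829.00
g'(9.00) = 5082.00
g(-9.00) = 15257.00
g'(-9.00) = -6546.00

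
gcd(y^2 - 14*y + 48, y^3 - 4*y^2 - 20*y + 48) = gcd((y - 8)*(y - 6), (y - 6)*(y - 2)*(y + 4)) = y - 6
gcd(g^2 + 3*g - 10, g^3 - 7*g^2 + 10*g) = g - 2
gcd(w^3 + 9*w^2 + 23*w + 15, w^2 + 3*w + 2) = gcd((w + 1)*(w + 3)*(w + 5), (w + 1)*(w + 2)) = w + 1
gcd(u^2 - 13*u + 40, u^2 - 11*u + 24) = u - 8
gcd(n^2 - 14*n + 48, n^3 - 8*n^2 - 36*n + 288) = n^2 - 14*n + 48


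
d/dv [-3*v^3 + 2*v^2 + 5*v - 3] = -9*v^2 + 4*v + 5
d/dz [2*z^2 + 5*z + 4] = 4*z + 5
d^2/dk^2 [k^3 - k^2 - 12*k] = 6*k - 2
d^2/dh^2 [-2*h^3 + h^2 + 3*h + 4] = 2 - 12*h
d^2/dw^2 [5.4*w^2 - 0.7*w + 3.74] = 10.8000000000000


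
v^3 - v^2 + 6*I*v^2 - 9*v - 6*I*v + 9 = (v - 1)*(v + 3*I)^2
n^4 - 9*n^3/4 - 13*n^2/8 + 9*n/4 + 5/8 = (n - 5/2)*(n - 1)*(n + 1/4)*(n + 1)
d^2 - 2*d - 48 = (d - 8)*(d + 6)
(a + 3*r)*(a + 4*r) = a^2 + 7*a*r + 12*r^2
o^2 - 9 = (o - 3)*(o + 3)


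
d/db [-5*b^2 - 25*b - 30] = -10*b - 25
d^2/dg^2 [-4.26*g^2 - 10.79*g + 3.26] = -8.52000000000000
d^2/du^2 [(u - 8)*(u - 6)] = 2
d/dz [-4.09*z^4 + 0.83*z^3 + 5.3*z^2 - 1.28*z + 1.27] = -16.36*z^3 + 2.49*z^2 + 10.6*z - 1.28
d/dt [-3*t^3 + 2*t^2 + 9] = t*(4 - 9*t)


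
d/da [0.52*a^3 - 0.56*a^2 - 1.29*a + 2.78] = 1.56*a^2 - 1.12*a - 1.29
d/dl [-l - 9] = -1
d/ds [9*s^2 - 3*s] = 18*s - 3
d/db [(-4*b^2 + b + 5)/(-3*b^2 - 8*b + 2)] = 7*(5*b^2 + 2*b + 6)/(9*b^4 + 48*b^3 + 52*b^2 - 32*b + 4)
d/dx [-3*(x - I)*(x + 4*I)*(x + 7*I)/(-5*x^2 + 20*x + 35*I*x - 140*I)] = (3*x^4 + x^3*(-24 - 42*I) + x^2*(261 + 132*I) + x*(-1680 - 168*I) - 588 - 1092*I)/(5*x^4 + x^3*(-40 - 70*I) + x^2*(-165 + 560*I) + x*(1960 - 1120*I) - 3920)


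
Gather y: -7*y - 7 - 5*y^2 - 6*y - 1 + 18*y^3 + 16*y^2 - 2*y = 18*y^3 + 11*y^2 - 15*y - 8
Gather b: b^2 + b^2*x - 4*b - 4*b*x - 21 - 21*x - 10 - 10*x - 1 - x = b^2*(x + 1) + b*(-4*x - 4) - 32*x - 32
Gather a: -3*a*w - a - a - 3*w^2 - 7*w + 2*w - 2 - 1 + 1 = a*(-3*w - 2) - 3*w^2 - 5*w - 2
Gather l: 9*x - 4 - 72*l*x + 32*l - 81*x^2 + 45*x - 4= l*(32 - 72*x) - 81*x^2 + 54*x - 8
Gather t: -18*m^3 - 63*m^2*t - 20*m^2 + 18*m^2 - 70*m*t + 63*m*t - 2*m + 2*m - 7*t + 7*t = -18*m^3 - 2*m^2 + t*(-63*m^2 - 7*m)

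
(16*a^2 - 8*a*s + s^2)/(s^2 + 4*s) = (16*a^2 - 8*a*s + s^2)/(s*(s + 4))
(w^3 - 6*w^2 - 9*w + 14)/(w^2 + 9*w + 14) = (w^2 - 8*w + 7)/(w + 7)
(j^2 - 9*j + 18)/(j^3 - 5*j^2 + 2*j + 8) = (j^2 - 9*j + 18)/(j^3 - 5*j^2 + 2*j + 8)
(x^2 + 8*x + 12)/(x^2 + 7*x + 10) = (x + 6)/(x + 5)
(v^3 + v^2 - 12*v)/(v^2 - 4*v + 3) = v*(v + 4)/(v - 1)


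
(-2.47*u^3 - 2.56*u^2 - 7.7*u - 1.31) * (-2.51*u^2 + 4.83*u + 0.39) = 6.1997*u^5 - 5.5045*u^4 + 5.9989*u^3 - 34.9013*u^2 - 9.3303*u - 0.5109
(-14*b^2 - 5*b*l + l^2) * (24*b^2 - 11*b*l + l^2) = -336*b^4 + 34*b^3*l + 65*b^2*l^2 - 16*b*l^3 + l^4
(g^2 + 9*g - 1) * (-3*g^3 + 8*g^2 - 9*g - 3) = -3*g^5 - 19*g^4 + 66*g^3 - 92*g^2 - 18*g + 3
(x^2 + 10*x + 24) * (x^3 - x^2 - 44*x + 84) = x^5 + 9*x^4 - 30*x^3 - 380*x^2 - 216*x + 2016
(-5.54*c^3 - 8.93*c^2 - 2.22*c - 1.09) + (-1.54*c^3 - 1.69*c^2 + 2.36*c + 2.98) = -7.08*c^3 - 10.62*c^2 + 0.14*c + 1.89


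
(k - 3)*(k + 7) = k^2 + 4*k - 21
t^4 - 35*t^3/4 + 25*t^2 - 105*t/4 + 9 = (t - 4)*(t - 3)*(t - 1)*(t - 3/4)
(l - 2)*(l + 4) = l^2 + 2*l - 8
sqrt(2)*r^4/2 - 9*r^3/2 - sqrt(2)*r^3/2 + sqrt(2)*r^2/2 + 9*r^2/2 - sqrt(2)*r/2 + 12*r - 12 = (r - 1)*(r - 4*sqrt(2))*(r - 3*sqrt(2)/2)*(sqrt(2)*r/2 + 1)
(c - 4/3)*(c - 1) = c^2 - 7*c/3 + 4/3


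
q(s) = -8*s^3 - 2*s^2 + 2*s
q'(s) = -24*s^2 - 4*s + 2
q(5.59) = -1448.73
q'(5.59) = -770.31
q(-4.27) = 577.83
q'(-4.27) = -418.51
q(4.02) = -544.00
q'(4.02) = -401.93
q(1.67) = -39.50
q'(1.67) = -71.61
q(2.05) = -73.23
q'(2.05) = -107.06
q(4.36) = -692.35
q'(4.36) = -471.67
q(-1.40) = 15.23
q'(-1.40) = -39.44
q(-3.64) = 352.05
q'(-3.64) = -301.43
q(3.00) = -228.00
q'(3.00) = -226.00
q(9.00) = -5976.00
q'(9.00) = -1978.00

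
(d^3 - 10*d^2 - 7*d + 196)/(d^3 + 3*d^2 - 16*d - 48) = (d^2 - 14*d + 49)/(d^2 - d - 12)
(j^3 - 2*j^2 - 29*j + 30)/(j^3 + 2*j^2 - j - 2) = (j^2 - j - 30)/(j^2 + 3*j + 2)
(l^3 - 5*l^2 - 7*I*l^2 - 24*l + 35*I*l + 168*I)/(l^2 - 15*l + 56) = (l^2 + l*(3 - 7*I) - 21*I)/(l - 7)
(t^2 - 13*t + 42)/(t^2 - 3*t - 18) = (t - 7)/(t + 3)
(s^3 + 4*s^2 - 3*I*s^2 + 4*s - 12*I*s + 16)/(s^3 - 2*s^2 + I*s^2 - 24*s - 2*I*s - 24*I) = (s - 4*I)/(s - 6)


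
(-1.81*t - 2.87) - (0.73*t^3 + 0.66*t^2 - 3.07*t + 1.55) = -0.73*t^3 - 0.66*t^2 + 1.26*t - 4.42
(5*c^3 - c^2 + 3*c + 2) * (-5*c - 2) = -25*c^4 - 5*c^3 - 13*c^2 - 16*c - 4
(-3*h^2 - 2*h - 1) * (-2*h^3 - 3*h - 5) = 6*h^5 + 4*h^4 + 11*h^3 + 21*h^2 + 13*h + 5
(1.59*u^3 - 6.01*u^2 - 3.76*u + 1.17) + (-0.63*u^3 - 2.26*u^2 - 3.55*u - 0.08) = 0.96*u^3 - 8.27*u^2 - 7.31*u + 1.09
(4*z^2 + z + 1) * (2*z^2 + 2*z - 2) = 8*z^4 + 10*z^3 - 4*z^2 - 2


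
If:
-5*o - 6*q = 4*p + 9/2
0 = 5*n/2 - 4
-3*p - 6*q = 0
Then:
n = 8/5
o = 2*q/5 - 9/10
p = -2*q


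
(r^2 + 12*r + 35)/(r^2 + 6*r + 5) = (r + 7)/(r + 1)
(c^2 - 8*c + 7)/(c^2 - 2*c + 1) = (c - 7)/(c - 1)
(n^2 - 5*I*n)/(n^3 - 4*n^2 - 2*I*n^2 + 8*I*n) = (n - 5*I)/(n^2 - 4*n - 2*I*n + 8*I)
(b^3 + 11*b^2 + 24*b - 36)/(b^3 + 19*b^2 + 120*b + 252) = (b - 1)/(b + 7)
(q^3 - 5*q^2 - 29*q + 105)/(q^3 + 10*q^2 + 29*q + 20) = (q^2 - 10*q + 21)/(q^2 + 5*q + 4)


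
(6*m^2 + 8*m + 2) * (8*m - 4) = 48*m^3 + 40*m^2 - 16*m - 8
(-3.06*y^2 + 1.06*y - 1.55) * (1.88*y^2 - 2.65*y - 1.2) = -5.7528*y^4 + 10.1018*y^3 - 2.051*y^2 + 2.8355*y + 1.86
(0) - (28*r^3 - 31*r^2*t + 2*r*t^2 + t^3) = -28*r^3 + 31*r^2*t - 2*r*t^2 - t^3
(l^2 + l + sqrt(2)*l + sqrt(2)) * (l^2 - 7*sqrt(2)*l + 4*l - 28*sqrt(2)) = l^4 - 6*sqrt(2)*l^3 + 5*l^3 - 30*sqrt(2)*l^2 - 10*l^2 - 70*l - 24*sqrt(2)*l - 56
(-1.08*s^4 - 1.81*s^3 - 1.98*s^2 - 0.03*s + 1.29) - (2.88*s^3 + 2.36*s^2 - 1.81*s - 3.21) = -1.08*s^4 - 4.69*s^3 - 4.34*s^2 + 1.78*s + 4.5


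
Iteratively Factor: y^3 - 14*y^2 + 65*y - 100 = (y - 5)*(y^2 - 9*y + 20) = (y - 5)*(y - 4)*(y - 5)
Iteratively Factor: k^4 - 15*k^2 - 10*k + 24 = (k - 4)*(k^3 + 4*k^2 + k - 6) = (k - 4)*(k + 3)*(k^2 + k - 2) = (k - 4)*(k - 1)*(k + 3)*(k + 2)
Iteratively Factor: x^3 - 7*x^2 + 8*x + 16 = (x - 4)*(x^2 - 3*x - 4) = (x - 4)^2*(x + 1)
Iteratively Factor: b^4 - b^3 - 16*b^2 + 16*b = (b - 1)*(b^3 - 16*b) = (b - 4)*(b - 1)*(b^2 + 4*b) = b*(b - 4)*(b - 1)*(b + 4)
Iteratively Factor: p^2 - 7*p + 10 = (p - 5)*(p - 2)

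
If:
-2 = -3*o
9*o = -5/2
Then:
No Solution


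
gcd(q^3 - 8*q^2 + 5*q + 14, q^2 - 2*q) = q - 2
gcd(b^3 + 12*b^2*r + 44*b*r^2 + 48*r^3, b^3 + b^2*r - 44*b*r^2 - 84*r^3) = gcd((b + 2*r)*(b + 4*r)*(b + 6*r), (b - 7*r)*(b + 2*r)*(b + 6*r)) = b^2 + 8*b*r + 12*r^2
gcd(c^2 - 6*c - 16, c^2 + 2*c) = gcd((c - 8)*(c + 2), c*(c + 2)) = c + 2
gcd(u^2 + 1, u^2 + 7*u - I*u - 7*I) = u - I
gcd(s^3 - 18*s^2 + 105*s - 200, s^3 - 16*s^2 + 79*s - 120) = s^2 - 13*s + 40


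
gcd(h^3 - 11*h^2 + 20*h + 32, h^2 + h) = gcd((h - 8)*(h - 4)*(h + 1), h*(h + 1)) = h + 1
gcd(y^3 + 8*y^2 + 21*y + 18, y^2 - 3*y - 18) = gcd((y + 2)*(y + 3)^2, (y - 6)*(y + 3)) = y + 3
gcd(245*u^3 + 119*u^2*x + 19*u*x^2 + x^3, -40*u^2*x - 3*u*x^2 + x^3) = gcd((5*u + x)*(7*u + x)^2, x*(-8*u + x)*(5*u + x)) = 5*u + x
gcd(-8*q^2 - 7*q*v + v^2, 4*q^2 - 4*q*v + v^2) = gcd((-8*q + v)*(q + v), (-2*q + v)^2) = 1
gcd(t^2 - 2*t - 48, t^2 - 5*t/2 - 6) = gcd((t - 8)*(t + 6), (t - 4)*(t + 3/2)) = 1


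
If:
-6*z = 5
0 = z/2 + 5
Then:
No Solution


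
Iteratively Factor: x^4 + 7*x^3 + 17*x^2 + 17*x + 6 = (x + 1)*(x^3 + 6*x^2 + 11*x + 6) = (x + 1)*(x + 2)*(x^2 + 4*x + 3) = (x + 1)*(x + 2)*(x + 3)*(x + 1)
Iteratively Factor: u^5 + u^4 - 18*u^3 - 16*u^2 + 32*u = (u)*(u^4 + u^3 - 18*u^2 - 16*u + 32) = u*(u - 4)*(u^3 + 5*u^2 + 2*u - 8) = u*(u - 4)*(u + 4)*(u^2 + u - 2) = u*(u - 4)*(u + 2)*(u + 4)*(u - 1)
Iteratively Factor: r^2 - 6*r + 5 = (r - 5)*(r - 1)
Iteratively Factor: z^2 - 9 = (z + 3)*(z - 3)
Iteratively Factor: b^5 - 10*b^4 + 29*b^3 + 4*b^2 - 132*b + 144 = (b - 4)*(b^4 - 6*b^3 + 5*b^2 + 24*b - 36) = (b - 4)*(b - 2)*(b^3 - 4*b^2 - 3*b + 18) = (b - 4)*(b - 3)*(b - 2)*(b^2 - b - 6) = (b - 4)*(b - 3)*(b - 2)*(b + 2)*(b - 3)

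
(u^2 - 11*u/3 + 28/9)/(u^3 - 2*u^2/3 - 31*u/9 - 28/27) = 3*(3*u - 4)/(9*u^2 + 15*u + 4)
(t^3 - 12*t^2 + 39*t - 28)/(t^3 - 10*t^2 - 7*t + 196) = (t^2 - 5*t + 4)/(t^2 - 3*t - 28)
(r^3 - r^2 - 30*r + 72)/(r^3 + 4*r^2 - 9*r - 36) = (r^2 + 2*r - 24)/(r^2 + 7*r + 12)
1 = 1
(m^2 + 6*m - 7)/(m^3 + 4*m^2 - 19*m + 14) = 1/(m - 2)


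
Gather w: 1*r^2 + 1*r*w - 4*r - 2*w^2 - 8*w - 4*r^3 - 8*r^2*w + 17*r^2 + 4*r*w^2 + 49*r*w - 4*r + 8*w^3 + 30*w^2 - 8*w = -4*r^3 + 18*r^2 - 8*r + 8*w^3 + w^2*(4*r + 28) + w*(-8*r^2 + 50*r - 16)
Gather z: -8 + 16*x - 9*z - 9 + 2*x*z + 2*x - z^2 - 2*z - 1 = 18*x - z^2 + z*(2*x - 11) - 18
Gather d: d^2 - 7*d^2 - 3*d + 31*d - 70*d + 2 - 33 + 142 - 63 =-6*d^2 - 42*d + 48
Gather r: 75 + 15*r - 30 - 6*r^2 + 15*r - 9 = -6*r^2 + 30*r + 36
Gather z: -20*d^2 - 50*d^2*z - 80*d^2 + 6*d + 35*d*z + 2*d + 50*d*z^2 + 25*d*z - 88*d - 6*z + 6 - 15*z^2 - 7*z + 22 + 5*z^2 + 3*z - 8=-100*d^2 - 80*d + z^2*(50*d - 10) + z*(-50*d^2 + 60*d - 10) + 20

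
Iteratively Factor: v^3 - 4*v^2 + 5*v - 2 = (v - 1)*(v^2 - 3*v + 2) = (v - 2)*(v - 1)*(v - 1)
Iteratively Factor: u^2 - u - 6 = (u - 3)*(u + 2)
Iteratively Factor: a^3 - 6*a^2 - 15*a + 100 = (a + 4)*(a^2 - 10*a + 25) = (a - 5)*(a + 4)*(a - 5)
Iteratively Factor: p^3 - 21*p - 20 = (p + 1)*(p^2 - p - 20) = (p - 5)*(p + 1)*(p + 4)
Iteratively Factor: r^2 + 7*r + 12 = (r + 3)*(r + 4)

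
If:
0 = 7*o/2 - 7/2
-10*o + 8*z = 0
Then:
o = 1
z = 5/4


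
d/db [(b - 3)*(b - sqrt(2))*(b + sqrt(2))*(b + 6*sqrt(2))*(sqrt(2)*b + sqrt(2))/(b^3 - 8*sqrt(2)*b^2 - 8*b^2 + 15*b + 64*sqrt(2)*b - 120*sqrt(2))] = 2*(sqrt(2)*b^5 - 18*b^4 - 7*sqrt(2)*b^4 - 101*sqrt(2)*b^3 + 84*b^3 + 118*b^2 + 678*sqrt(2)*b^2 - 136*b + 480*sqrt(2)*b - 576*sqrt(2) - 140)/(b^4 - 16*sqrt(2)*b^3 - 10*b^3 + 153*b^2 + 160*sqrt(2)*b^2 - 1280*b - 400*sqrt(2)*b + 3200)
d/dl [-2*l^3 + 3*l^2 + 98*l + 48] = -6*l^2 + 6*l + 98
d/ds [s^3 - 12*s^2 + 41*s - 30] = 3*s^2 - 24*s + 41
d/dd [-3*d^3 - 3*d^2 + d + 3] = -9*d^2 - 6*d + 1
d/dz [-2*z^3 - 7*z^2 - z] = -6*z^2 - 14*z - 1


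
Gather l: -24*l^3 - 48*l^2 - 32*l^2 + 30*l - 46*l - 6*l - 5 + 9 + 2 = -24*l^3 - 80*l^2 - 22*l + 6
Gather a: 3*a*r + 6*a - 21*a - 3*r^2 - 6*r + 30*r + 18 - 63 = a*(3*r - 15) - 3*r^2 + 24*r - 45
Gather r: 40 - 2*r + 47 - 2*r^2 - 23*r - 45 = -2*r^2 - 25*r + 42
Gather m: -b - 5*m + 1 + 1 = -b - 5*m + 2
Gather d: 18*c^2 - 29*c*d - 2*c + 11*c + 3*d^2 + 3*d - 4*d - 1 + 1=18*c^2 + 9*c + 3*d^2 + d*(-29*c - 1)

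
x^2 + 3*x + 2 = (x + 1)*(x + 2)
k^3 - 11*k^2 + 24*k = k*(k - 8)*(k - 3)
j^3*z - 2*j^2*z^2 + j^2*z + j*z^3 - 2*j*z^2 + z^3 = (j - z)^2*(j*z + z)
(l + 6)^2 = l^2 + 12*l + 36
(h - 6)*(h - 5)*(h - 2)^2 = h^4 - 15*h^3 + 78*h^2 - 164*h + 120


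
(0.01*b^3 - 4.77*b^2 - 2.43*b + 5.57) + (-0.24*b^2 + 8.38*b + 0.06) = 0.01*b^3 - 5.01*b^2 + 5.95*b + 5.63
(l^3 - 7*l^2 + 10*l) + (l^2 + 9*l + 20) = l^3 - 6*l^2 + 19*l + 20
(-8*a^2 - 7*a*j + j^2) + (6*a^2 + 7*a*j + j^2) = -2*a^2 + 2*j^2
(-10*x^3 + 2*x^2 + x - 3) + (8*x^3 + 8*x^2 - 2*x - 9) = -2*x^3 + 10*x^2 - x - 12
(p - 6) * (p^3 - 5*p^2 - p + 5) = p^4 - 11*p^3 + 29*p^2 + 11*p - 30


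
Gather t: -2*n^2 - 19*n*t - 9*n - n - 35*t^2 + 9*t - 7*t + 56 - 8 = -2*n^2 - 10*n - 35*t^2 + t*(2 - 19*n) + 48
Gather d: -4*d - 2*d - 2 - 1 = -6*d - 3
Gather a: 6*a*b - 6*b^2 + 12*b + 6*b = 6*a*b - 6*b^2 + 18*b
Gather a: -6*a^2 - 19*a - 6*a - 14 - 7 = -6*a^2 - 25*a - 21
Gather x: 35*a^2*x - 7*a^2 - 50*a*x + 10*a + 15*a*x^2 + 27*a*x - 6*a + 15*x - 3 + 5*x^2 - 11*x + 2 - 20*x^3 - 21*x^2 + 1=-7*a^2 + 4*a - 20*x^3 + x^2*(15*a - 16) + x*(35*a^2 - 23*a + 4)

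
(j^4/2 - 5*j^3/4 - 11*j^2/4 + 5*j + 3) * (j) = j^5/2 - 5*j^4/4 - 11*j^3/4 + 5*j^2 + 3*j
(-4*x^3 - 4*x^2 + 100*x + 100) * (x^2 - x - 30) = -4*x^5 + 224*x^3 + 120*x^2 - 3100*x - 3000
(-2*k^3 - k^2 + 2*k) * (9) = -18*k^3 - 9*k^2 + 18*k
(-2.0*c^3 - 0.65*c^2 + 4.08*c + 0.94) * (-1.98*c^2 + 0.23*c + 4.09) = 3.96*c^5 + 0.827*c^4 - 16.4079*c^3 - 3.5813*c^2 + 16.9034*c + 3.8446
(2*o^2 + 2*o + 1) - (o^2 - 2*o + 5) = o^2 + 4*o - 4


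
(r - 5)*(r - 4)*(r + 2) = r^3 - 7*r^2 + 2*r + 40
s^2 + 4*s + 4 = (s + 2)^2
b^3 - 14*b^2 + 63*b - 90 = (b - 6)*(b - 5)*(b - 3)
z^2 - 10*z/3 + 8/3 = (z - 2)*(z - 4/3)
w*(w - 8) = w^2 - 8*w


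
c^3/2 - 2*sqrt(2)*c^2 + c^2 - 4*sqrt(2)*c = c*(c/2 + 1)*(c - 4*sqrt(2))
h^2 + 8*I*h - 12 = (h + 2*I)*(h + 6*I)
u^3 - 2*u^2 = u^2*(u - 2)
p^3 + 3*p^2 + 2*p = p*(p + 1)*(p + 2)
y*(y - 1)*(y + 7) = y^3 + 6*y^2 - 7*y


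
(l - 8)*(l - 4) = l^2 - 12*l + 32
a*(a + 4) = a^2 + 4*a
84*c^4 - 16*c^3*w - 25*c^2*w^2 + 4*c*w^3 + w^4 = (-3*c + w)*(-2*c + w)*(2*c + w)*(7*c + w)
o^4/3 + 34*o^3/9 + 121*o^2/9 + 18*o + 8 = (o/3 + 1)*(o + 1)*(o + 4/3)*(o + 6)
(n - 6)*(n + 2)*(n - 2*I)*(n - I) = n^4 - 4*n^3 - 3*I*n^3 - 14*n^2 + 12*I*n^2 + 8*n + 36*I*n + 24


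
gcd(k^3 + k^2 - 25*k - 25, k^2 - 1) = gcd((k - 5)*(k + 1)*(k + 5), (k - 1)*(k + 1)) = k + 1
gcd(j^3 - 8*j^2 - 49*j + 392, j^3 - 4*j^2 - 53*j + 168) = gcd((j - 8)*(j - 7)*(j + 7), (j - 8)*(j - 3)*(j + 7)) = j^2 - j - 56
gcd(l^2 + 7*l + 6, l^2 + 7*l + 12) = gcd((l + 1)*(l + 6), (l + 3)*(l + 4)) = 1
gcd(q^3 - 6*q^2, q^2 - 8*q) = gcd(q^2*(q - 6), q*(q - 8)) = q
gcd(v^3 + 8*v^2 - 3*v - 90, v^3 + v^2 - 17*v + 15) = v^2 + 2*v - 15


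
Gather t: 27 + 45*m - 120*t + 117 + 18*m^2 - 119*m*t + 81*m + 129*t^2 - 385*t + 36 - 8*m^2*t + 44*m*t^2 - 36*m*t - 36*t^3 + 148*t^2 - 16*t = 18*m^2 + 126*m - 36*t^3 + t^2*(44*m + 277) + t*(-8*m^2 - 155*m - 521) + 180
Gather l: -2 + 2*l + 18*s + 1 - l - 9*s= l + 9*s - 1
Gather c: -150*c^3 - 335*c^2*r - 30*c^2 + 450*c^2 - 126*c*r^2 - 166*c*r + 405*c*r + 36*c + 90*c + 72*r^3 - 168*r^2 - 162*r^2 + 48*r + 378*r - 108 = -150*c^3 + c^2*(420 - 335*r) + c*(-126*r^2 + 239*r + 126) + 72*r^3 - 330*r^2 + 426*r - 108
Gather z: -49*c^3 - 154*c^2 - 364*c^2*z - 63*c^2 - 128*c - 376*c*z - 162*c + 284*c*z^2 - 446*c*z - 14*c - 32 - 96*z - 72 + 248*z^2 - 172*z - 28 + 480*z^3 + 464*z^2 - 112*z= -49*c^3 - 217*c^2 - 304*c + 480*z^3 + z^2*(284*c + 712) + z*(-364*c^2 - 822*c - 380) - 132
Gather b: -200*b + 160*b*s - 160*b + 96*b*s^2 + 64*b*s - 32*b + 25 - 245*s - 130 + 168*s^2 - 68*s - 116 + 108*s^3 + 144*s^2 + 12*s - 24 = b*(96*s^2 + 224*s - 392) + 108*s^3 + 312*s^2 - 301*s - 245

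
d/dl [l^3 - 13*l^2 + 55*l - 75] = 3*l^2 - 26*l + 55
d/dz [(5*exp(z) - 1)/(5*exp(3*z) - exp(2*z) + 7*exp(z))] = (-50*exp(3*z) + 20*exp(2*z) - 2*exp(z) + 7)*exp(-z)/(25*exp(4*z) - 10*exp(3*z) + 71*exp(2*z) - 14*exp(z) + 49)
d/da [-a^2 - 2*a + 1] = -2*a - 2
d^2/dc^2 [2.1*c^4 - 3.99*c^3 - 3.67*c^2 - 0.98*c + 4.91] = 25.2*c^2 - 23.94*c - 7.34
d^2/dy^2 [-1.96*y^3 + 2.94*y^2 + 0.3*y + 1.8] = 5.88 - 11.76*y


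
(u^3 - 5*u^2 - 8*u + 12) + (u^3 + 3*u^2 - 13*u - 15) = 2*u^3 - 2*u^2 - 21*u - 3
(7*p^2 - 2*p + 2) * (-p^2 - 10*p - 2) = -7*p^4 - 68*p^3 + 4*p^2 - 16*p - 4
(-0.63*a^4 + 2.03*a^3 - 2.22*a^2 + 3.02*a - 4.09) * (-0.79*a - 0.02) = 0.4977*a^5 - 1.5911*a^4 + 1.7132*a^3 - 2.3414*a^2 + 3.1707*a + 0.0818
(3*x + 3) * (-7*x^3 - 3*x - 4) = -21*x^4 - 21*x^3 - 9*x^2 - 21*x - 12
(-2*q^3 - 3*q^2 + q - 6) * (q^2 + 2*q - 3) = -2*q^5 - 7*q^4 + q^3 + 5*q^2 - 15*q + 18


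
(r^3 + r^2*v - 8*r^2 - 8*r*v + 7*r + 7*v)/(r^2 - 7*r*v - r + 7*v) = (r^2 + r*v - 7*r - 7*v)/(r - 7*v)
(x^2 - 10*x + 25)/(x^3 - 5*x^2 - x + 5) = (x - 5)/(x^2 - 1)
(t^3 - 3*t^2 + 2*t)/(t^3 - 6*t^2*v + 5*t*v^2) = (t^2 - 3*t + 2)/(t^2 - 6*t*v + 5*v^2)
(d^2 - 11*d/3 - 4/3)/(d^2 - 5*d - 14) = (-3*d^2 + 11*d + 4)/(3*(-d^2 + 5*d + 14))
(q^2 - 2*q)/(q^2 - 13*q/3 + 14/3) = 3*q/(3*q - 7)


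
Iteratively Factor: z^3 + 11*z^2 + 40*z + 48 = (z + 4)*(z^2 + 7*z + 12) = (z + 3)*(z + 4)*(z + 4)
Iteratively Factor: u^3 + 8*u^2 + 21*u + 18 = (u + 3)*(u^2 + 5*u + 6) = (u + 3)^2*(u + 2)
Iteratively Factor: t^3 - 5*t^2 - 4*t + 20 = (t - 2)*(t^2 - 3*t - 10) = (t - 2)*(t + 2)*(t - 5)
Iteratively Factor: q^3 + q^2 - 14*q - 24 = (q + 3)*(q^2 - 2*q - 8) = (q + 2)*(q + 3)*(q - 4)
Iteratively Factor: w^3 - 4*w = (w + 2)*(w^2 - 2*w) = (w - 2)*(w + 2)*(w)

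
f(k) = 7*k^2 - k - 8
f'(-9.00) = -127.00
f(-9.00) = 568.00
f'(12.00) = 167.00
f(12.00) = 988.00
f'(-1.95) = -28.30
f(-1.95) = 20.57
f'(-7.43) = -105.02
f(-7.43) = 385.86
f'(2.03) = 27.42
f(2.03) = 18.82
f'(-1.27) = -18.78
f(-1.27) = 4.56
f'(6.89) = 95.46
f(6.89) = 317.41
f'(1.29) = 17.06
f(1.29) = 2.36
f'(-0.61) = -9.54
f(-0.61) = -4.79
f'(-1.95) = -28.30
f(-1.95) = 20.57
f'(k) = 14*k - 1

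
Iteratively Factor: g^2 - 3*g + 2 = (g - 2)*(g - 1)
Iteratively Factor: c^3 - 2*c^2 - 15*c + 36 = (c - 3)*(c^2 + c - 12) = (c - 3)^2*(c + 4)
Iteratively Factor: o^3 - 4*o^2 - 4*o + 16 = (o + 2)*(o^2 - 6*o + 8) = (o - 4)*(o + 2)*(o - 2)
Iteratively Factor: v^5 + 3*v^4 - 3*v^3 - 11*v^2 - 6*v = (v + 1)*(v^4 + 2*v^3 - 5*v^2 - 6*v) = (v - 2)*(v + 1)*(v^3 + 4*v^2 + 3*v) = v*(v - 2)*(v + 1)*(v^2 + 4*v + 3) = v*(v - 2)*(v + 1)*(v + 3)*(v + 1)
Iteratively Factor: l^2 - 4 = (l + 2)*(l - 2)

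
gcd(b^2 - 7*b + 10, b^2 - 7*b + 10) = b^2 - 7*b + 10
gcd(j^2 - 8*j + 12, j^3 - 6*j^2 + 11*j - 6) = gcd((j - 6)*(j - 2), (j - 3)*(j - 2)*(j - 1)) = j - 2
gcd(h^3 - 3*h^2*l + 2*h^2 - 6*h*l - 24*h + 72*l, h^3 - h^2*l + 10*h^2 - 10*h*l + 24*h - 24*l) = h + 6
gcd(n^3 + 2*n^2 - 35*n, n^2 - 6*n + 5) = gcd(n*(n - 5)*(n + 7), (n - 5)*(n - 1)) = n - 5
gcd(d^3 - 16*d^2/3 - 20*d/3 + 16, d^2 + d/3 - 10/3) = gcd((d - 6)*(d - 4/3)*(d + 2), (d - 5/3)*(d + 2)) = d + 2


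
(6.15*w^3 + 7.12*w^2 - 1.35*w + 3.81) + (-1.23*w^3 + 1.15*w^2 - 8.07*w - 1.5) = 4.92*w^3 + 8.27*w^2 - 9.42*w + 2.31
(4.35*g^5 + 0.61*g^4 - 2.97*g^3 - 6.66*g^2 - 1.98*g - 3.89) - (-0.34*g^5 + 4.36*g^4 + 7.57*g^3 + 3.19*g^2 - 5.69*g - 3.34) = 4.69*g^5 - 3.75*g^4 - 10.54*g^3 - 9.85*g^2 + 3.71*g - 0.55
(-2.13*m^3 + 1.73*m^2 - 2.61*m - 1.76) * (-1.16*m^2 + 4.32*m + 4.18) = 2.4708*m^5 - 11.2084*m^4 + 1.5978*m^3 - 2.0022*m^2 - 18.513*m - 7.3568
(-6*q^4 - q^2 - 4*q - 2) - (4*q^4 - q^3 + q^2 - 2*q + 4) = -10*q^4 + q^3 - 2*q^2 - 2*q - 6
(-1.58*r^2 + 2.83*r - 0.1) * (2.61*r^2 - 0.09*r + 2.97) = -4.1238*r^4 + 7.5285*r^3 - 5.2083*r^2 + 8.4141*r - 0.297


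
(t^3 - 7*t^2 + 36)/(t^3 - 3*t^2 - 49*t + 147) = (t^2 - 4*t - 12)/(t^2 - 49)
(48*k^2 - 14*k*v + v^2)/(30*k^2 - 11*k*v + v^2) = (-8*k + v)/(-5*k + v)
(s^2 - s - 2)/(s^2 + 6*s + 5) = (s - 2)/(s + 5)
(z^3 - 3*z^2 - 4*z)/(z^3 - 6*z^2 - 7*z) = (z - 4)/(z - 7)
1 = 1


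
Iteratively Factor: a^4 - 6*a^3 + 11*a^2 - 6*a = (a)*(a^3 - 6*a^2 + 11*a - 6) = a*(a - 2)*(a^2 - 4*a + 3) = a*(a - 2)*(a - 1)*(a - 3)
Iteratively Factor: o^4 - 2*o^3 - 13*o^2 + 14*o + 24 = (o + 1)*(o^3 - 3*o^2 - 10*o + 24) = (o + 1)*(o + 3)*(o^2 - 6*o + 8) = (o - 4)*(o + 1)*(o + 3)*(o - 2)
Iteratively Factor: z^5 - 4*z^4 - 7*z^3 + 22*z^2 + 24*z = (z + 2)*(z^4 - 6*z^3 + 5*z^2 + 12*z) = z*(z + 2)*(z^3 - 6*z^2 + 5*z + 12) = z*(z + 1)*(z + 2)*(z^2 - 7*z + 12) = z*(z - 3)*(z + 1)*(z + 2)*(z - 4)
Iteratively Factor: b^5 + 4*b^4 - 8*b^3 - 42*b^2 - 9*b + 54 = (b - 3)*(b^4 + 7*b^3 + 13*b^2 - 3*b - 18) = (b - 3)*(b + 3)*(b^3 + 4*b^2 + b - 6) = (b - 3)*(b + 3)^2*(b^2 + b - 2) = (b - 3)*(b + 2)*(b + 3)^2*(b - 1)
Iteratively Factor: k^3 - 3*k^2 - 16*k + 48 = (k - 4)*(k^2 + k - 12) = (k - 4)*(k - 3)*(k + 4)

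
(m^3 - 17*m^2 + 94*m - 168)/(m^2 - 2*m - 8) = (m^2 - 13*m + 42)/(m + 2)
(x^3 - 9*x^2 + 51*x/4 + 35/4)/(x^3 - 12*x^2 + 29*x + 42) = (x^2 - 2*x - 5/4)/(x^2 - 5*x - 6)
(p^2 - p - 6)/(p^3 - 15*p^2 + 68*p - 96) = (p + 2)/(p^2 - 12*p + 32)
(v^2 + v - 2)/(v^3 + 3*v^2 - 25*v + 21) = (v + 2)/(v^2 + 4*v - 21)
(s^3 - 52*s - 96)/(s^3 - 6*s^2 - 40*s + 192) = (s + 2)/(s - 4)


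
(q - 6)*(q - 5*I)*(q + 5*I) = q^3 - 6*q^2 + 25*q - 150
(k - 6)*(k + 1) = k^2 - 5*k - 6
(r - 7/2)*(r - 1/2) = r^2 - 4*r + 7/4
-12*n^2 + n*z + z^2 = (-3*n + z)*(4*n + z)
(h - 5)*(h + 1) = h^2 - 4*h - 5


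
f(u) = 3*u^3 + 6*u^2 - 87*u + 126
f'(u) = 9*u^2 + 12*u - 87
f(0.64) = 73.56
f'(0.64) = -75.63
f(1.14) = 39.06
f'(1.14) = -61.62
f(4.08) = 74.67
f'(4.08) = 111.78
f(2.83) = -4.16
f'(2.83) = 19.04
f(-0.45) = 166.09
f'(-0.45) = -90.58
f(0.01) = 125.13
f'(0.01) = -86.88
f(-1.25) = 238.27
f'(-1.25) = -87.94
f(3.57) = 28.38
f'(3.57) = 70.54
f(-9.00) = -792.00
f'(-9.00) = 534.00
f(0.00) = 126.00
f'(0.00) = -87.00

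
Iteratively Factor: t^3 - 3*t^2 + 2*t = (t - 2)*(t^2 - t) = (t - 2)*(t - 1)*(t)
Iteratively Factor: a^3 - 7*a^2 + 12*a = (a - 4)*(a^2 - 3*a) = (a - 4)*(a - 3)*(a)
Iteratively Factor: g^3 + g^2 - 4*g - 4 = (g - 2)*(g^2 + 3*g + 2) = (g - 2)*(g + 2)*(g + 1)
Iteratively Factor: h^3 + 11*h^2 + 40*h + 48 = (h + 3)*(h^2 + 8*h + 16) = (h + 3)*(h + 4)*(h + 4)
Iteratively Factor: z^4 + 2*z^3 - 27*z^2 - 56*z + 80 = (z + 4)*(z^3 - 2*z^2 - 19*z + 20) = (z - 1)*(z + 4)*(z^2 - z - 20) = (z - 5)*(z - 1)*(z + 4)*(z + 4)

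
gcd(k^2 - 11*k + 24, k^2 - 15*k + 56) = k - 8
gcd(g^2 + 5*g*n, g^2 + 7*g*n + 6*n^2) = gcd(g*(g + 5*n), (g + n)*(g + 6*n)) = 1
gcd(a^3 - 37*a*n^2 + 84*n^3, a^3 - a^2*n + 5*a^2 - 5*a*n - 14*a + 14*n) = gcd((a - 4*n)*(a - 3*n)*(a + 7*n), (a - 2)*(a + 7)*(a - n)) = 1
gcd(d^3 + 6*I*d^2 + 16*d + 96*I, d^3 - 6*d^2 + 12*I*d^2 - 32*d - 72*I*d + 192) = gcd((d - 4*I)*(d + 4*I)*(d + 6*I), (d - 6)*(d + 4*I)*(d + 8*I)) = d + 4*I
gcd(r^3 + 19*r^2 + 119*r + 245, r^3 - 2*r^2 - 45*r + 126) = r + 7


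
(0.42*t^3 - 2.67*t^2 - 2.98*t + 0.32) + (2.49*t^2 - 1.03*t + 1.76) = 0.42*t^3 - 0.18*t^2 - 4.01*t + 2.08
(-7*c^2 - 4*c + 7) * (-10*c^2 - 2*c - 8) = 70*c^4 + 54*c^3 - 6*c^2 + 18*c - 56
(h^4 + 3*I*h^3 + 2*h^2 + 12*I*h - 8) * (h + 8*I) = h^5 + 11*I*h^4 - 22*h^3 + 28*I*h^2 - 104*h - 64*I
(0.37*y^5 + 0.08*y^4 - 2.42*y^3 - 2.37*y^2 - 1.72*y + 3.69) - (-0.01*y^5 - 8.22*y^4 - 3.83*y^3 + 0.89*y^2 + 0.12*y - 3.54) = 0.38*y^5 + 8.3*y^4 + 1.41*y^3 - 3.26*y^2 - 1.84*y + 7.23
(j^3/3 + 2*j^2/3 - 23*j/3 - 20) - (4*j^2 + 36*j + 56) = j^3/3 - 10*j^2/3 - 131*j/3 - 76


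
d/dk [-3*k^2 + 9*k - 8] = 9 - 6*k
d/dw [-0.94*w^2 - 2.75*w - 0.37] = -1.88*w - 2.75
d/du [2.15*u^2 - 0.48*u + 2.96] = 4.3*u - 0.48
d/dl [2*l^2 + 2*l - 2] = 4*l + 2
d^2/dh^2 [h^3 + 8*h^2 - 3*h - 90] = 6*h + 16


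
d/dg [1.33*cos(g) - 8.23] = -1.33*sin(g)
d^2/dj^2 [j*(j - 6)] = 2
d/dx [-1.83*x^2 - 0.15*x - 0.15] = -3.66*x - 0.15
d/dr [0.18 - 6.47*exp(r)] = -6.47*exp(r)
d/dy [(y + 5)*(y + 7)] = 2*y + 12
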